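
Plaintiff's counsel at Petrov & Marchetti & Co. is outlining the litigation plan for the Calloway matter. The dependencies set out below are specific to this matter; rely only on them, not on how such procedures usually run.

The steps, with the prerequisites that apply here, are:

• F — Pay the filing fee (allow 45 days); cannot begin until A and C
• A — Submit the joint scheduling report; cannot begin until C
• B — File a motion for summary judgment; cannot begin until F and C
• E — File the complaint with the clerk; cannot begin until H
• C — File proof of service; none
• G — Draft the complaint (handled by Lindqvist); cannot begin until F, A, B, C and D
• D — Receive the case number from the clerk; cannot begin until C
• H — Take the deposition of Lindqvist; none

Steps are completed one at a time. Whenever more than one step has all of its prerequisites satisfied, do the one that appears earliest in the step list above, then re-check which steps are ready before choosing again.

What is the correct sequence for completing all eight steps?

Nothing is required for C and H. C is listed earlier → C first.
A and D now also ready, so the ready set is {A, D, H}; A is listed earlier → A.
F now also ready, so the ready set is {F, D, H}; F is listed earlier → F.
B now also ready, so the ready set is {B, D, H}; B is listed earlier → B.
Ready: D and H. D is listed earlier → D.
Ready: G and H. G is listed earlier → G.
That leaves H as the only ready step → H.
E is the only step now ready → E.

C → A → F → B → D → G → H → E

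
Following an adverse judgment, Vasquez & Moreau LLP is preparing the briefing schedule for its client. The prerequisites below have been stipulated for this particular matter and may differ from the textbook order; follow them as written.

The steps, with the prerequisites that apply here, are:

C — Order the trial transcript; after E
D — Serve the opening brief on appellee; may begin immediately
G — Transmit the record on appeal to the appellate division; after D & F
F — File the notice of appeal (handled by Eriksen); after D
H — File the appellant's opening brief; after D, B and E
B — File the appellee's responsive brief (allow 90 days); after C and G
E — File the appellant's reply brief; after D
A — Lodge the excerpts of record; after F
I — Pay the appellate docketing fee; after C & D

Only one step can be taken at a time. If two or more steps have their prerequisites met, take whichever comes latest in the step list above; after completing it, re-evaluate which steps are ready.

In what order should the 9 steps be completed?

D, E, F, A, G, C, I, B, H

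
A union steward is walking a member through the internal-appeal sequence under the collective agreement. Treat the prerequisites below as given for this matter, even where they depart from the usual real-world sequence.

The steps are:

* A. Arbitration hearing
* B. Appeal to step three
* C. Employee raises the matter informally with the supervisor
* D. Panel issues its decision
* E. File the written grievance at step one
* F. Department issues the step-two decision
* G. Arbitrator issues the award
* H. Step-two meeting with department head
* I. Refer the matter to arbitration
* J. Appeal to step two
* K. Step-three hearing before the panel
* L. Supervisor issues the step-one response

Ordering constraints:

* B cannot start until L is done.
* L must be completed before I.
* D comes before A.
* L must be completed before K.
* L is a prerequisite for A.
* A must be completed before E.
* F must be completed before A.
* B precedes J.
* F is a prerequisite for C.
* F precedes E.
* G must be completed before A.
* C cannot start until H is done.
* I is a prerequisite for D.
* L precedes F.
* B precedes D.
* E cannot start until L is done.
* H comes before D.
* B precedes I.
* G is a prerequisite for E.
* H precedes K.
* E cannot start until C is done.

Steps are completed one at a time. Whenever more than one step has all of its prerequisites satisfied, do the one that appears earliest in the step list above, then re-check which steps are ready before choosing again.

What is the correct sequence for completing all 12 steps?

G, H, L, B, F, C, I, D, A, E, J, K

Nothing is required for G, H and L. G is listed earlier → G first.
H and L are both available; H is listed earlier → H.
That leaves L as the only ready step → L.
Ready: B, F and K. B is listed earlier → B.
I and J now also ready, so the ready set is {F, I, J, K}; F is listed earlier → F.
Ready: C, I, J and K. C is listed earlier → C.
Ready: I, J and K. I is listed earlier → I.
D, J and K are all available; D is listed earlier → D.
Ready: A, J and K. A is listed earlier → A.
E now also ready, so the ready set is {E, J, K}; E is listed earlier → E.
Ready: J and K. J is listed earlier → J.
K needed H and L, now all done → K.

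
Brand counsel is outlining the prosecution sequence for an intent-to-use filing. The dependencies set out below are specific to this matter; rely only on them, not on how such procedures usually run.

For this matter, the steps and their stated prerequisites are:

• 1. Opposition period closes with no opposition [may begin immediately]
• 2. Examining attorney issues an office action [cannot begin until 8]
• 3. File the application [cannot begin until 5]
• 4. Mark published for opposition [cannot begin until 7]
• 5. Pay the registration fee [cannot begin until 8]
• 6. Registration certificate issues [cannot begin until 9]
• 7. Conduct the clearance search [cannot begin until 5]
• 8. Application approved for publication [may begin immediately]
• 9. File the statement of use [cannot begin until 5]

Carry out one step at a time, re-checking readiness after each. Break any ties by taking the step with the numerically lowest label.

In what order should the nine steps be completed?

1 and 8 have no prerequisites; 1 has the earlier label, so 1 is first.
8 is the only step now ready → 8.
Now 2 and 5 have their prerequisites met. 2 has the earlier label, so 2 next.
5 needed 8, now all done → 5.
3, 7 and 9 are all available; 3 has the earlier label → 3.
7 and 9 are both available; 7 has the earlier label → 7.
4 and 9 are both available; 4 has the earlier label → 4.
9 is the only step now ready → 9.
6 is the only step now ready → 6.

1 8 2 5 3 7 4 9 6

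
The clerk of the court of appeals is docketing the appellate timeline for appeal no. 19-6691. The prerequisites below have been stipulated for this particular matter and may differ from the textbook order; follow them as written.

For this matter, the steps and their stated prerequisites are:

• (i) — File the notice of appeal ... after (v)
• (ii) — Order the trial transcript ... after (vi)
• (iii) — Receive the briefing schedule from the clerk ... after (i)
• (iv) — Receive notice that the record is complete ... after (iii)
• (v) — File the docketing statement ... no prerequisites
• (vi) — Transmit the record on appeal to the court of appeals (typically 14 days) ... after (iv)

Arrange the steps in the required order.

(v), (i), (iii), (iv), (vi), (ii)

Only (v) has no prerequisites, so it is first.
Next only (i) has its prerequisites met → (i).
That leaves (iii) as the only ready step → (iii).
That leaves (iv) as the only ready step → (iv).
Next only (vi) has its prerequisites met → (vi).
(ii) needed (vi), now all done → (ii).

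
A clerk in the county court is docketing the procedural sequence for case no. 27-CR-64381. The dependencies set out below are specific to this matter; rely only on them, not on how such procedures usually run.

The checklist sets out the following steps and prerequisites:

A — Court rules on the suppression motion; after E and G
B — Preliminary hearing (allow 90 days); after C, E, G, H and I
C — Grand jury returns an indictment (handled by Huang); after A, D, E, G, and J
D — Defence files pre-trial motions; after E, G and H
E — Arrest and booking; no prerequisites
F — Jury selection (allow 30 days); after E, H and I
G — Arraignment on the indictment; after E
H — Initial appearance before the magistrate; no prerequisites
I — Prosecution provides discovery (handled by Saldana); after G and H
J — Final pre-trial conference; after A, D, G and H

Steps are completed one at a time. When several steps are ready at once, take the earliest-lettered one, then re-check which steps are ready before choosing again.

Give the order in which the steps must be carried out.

E G A H D I F J C B

E and H have no prerequisites; E has the earlier label, so E is first.
Ready: G and H. G has the earlier label → G.
A now also ready, so the ready set is {A, H}; A has the earlier label → A.
H is the only step now ready → H.
Ready: D and I. D has the earlier label → D.
J now also ready, so the ready set is {I, J}; I has the earlier label → I.
F and J are both available; F has the earlier label → F.
J needed A, D, G and H, now all done → J.
Next only C has its prerequisites met → C.
B needed C, E, G, H and I, now all done → B.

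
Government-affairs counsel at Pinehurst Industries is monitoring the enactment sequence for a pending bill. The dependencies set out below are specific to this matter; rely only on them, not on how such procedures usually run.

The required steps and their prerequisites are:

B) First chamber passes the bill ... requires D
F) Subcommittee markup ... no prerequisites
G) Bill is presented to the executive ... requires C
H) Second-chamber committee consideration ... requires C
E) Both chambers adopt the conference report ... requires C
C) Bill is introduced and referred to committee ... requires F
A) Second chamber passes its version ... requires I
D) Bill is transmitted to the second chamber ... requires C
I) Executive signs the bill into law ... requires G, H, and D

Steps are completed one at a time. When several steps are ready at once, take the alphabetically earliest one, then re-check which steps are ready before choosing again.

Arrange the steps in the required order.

Only F has no prerequisites, so it is first.
C needed F, now all done → C.
Now D, E, G and H have their prerequisites met. D has the earlier label, so D next.
Now B, E, G and H have their prerequisites met. B has the earlier label, so B next.
Now E, G and H have their prerequisites met. E has the earlier label, so E next.
G and H are both available; G has the earlier label → G.
H needed C, now all done → H.
Next only I has its prerequisites met → I.
A needed I, now all done → A.

F C D B E G H I A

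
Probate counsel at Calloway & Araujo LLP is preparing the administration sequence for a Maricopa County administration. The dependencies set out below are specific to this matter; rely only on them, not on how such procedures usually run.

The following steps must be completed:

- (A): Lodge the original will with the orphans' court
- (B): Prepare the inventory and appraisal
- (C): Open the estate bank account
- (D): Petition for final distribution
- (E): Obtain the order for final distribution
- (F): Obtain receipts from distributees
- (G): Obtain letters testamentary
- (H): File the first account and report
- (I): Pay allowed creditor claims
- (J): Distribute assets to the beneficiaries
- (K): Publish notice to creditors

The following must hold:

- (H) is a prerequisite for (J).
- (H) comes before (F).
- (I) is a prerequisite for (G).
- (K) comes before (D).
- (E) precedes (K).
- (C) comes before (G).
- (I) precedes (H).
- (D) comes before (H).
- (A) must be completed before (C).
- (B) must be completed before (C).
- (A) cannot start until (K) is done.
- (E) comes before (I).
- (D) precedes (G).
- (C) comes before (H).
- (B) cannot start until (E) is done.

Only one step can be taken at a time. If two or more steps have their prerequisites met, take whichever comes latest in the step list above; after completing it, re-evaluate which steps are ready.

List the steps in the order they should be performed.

(E) → (K) → (I) → (D) → (B) → (A) → (C) → (H) → (J) → (G) → (F)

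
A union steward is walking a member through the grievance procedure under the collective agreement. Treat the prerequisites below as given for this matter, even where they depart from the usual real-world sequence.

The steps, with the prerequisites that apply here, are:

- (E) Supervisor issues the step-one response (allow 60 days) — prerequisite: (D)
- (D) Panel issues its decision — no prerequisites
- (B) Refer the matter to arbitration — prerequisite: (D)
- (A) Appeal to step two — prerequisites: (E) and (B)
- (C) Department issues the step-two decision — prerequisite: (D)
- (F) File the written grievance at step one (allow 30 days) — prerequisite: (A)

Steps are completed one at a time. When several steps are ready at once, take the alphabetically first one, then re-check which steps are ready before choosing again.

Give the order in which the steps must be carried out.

Only (D) has no prerequisites, so it is first.
Ready: (B), (C) and (E). (B) has the earlier label → (B).
Now (C) and (E) have their prerequisites met. (C) has the earlier label, so (C) next.
That leaves (E) as the only ready step → (E).
(A) is the only step now ready → (A).
That leaves (F) as the only ready step → (F).

(D) (B) (C) (E) (A) (F)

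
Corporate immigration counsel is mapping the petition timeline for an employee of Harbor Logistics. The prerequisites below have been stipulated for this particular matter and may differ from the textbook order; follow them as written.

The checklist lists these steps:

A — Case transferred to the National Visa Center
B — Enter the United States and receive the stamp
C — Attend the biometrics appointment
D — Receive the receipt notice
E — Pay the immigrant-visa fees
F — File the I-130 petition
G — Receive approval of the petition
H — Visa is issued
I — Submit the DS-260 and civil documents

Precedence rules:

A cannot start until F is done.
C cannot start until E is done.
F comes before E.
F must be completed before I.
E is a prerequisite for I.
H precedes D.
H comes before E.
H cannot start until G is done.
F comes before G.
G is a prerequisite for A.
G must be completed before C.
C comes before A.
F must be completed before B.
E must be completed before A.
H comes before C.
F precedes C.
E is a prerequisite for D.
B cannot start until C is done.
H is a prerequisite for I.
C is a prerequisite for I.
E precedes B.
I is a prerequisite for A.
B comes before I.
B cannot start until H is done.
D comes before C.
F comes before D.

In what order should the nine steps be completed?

Only F has no prerequisites, so it is first.
Next only G has its prerequisites met → G.
Next only H has its prerequisites met → H.
E needed F and H, now all done → E.
D is the only step now ready → D.
Next only C has its prerequisites met → C.
B is the only step now ready → B.
Next only I has its prerequisites met → I.
A needed C, E, F, G and I, now all done → A.

F, G, H, E, D, C, B, I, A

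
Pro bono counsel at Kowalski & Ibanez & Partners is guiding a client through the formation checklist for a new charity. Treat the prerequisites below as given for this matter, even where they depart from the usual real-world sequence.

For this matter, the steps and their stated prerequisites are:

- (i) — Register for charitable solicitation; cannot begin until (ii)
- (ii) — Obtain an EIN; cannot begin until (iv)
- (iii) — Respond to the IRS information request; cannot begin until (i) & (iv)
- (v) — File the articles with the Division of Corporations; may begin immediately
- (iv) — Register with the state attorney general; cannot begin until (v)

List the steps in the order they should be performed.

(v) is the only step with nothing outstanding, so it goes first.
That leaves (iv) as the only ready step → (iv).
(ii) needed (iv), now all done → (ii).
(i) needed (ii), now all done → (i).
(iii) needed (i) and (iv), now all done → (iii).

(v), (iv), (ii), (i), (iii)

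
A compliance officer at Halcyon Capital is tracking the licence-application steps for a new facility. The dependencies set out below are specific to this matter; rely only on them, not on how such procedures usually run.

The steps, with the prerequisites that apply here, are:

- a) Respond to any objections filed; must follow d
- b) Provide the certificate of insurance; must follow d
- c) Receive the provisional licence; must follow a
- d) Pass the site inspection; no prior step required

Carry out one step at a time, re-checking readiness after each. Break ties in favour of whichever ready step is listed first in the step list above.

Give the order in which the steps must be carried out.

d has no prerequisites → d first.
Ready: a and b. a is listed earlier → a.
c now also ready, so the ready set is {b, c}; b is listed earlier → b.
Next only c has its prerequisites met → c.

d, a, b, c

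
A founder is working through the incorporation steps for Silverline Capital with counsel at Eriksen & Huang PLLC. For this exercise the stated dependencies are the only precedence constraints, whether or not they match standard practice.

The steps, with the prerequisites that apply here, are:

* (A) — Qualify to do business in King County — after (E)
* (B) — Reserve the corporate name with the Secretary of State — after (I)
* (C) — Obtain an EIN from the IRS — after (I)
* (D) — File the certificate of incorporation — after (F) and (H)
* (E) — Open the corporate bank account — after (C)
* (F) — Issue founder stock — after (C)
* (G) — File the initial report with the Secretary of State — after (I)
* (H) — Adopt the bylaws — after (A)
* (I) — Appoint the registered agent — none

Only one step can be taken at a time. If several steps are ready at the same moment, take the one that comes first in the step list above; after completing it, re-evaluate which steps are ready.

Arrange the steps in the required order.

(I) (B) (C) (E) (A) (F) (G) (H) (D)

(I) has no prerequisites → (I) first.
Now (B), (C) and (G) have their prerequisites met. (B) is listed earlier, so (B) next.
Now (C) and (G) have their prerequisites met. (C) is listed earlier, so (C) next.
(E) and (F) now also ready, so the ready set is {(E), (F), (G)}; (E) is listed earlier → (E).
(A) now also ready, so the ready set is {(A), (F), (G)}; (A) is listed earlier → (A).
(F), (G) and (H) are all available; (F) is listed earlier → (F).
Now (G) and (H) have their prerequisites met. (G) is listed earlier, so (G) next.
Next only (H) has its prerequisites met → (H).
(D) needed (F) and (H), now all done → (D).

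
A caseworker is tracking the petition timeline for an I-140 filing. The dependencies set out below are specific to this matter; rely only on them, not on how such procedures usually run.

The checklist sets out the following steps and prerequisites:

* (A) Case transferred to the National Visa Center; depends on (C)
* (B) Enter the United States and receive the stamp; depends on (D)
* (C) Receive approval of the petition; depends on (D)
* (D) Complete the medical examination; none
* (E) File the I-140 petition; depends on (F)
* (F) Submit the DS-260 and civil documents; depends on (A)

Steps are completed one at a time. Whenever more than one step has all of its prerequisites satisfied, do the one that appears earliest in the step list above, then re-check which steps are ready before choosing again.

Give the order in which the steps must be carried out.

(D), (B), (C), (A), (F), (E)

Only (D) has no prerequisites, so it is first.
Now (B) and (C) have their prerequisites met. (B) is listed earlier, so (B) next.
(C) needed (D), now all done → (C).
(A) needed (C), now all done → (A).
Next only (F) has its prerequisites met → (F).
(E) is the only step now ready → (E).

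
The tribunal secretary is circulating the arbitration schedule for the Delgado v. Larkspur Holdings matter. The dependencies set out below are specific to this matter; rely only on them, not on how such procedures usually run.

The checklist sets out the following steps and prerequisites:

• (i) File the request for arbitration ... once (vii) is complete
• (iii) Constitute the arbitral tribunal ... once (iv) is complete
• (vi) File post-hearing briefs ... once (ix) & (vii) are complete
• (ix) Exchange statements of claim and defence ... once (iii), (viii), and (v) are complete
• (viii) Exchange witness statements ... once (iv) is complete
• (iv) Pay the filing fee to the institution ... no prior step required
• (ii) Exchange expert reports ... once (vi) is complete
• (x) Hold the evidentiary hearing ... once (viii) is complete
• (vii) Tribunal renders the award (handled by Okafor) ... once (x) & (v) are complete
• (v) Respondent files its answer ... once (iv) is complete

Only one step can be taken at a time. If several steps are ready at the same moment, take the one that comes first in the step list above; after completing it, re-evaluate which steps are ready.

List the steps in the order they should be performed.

(iv) → (iii) → (viii) → (x) → (v) → (ix) → (vii) → (i) → (vi) → (ii)

Only (iv) has no prerequisites, so it is first.
(iii), (viii) and (v) are all available; (iii) is listed earlier → (iii).
Ready: (viii) and (v). (viii) is listed earlier → (viii).
(x) and (v) are both available; (x) is listed earlier → (x).
That leaves (v) as the only ready step → (v).
Ready: (ix) and (vii). (ix) is listed earlier → (ix).
(vii) needed (x) and (v), now all done → (vii).
Ready: (i) and (vi). (i) is listed earlier → (i).
That leaves (vi) as the only ready step → (vi).
(ii) is the only step now ready → (ii).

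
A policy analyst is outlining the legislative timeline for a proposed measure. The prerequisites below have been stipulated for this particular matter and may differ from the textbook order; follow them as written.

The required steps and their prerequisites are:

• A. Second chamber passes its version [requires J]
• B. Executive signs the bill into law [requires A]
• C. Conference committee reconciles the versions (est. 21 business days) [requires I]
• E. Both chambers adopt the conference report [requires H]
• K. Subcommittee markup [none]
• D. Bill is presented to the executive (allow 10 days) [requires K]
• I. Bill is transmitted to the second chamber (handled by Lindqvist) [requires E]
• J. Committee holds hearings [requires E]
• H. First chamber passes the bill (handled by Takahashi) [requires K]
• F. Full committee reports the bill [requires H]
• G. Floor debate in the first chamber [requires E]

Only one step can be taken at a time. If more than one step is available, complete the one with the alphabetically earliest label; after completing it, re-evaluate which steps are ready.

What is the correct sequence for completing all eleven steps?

K, D, H, E, F, G, I, C, J, A, B

K has no prerequisites → K first.
Ready: D and H. D has the earlier label → D.
H needed K, now all done → H.
Ready: E and F. E has the earlier label → E.
G, I and J now also ready, so the ready set is {F, G, I, J}; F has the earlier label → F.
G, I and J are all available; G has the earlier label → G.
I and J are both available; I has the earlier label → I.
Ready: C and J. C has the earlier label → C.
J needed E, now all done → J.
That leaves A as the only ready step → A.
B needed A, now all done → B.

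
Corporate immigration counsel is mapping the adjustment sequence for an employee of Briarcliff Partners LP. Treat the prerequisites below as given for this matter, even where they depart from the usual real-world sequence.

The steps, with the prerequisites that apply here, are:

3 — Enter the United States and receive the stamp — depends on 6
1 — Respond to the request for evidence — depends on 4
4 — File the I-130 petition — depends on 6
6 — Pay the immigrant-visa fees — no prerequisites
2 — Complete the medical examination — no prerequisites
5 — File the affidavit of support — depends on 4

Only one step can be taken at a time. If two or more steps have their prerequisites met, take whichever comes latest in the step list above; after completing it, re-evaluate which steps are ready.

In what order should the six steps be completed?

2 and 6 have no prerequisites; 2 is listed later, so 2 is first.
That leaves 6 as the only ready step → 6.
Now 4 and 3 have their prerequisites met. 4 is listed later, so 4 next.
5, 1 and 3 are all available; 5 is listed later → 5.
Ready: 1 and 3. 1 is listed later → 1.
3 needed 6, now all done → 3.

2, 6, 4, 5, 1, 3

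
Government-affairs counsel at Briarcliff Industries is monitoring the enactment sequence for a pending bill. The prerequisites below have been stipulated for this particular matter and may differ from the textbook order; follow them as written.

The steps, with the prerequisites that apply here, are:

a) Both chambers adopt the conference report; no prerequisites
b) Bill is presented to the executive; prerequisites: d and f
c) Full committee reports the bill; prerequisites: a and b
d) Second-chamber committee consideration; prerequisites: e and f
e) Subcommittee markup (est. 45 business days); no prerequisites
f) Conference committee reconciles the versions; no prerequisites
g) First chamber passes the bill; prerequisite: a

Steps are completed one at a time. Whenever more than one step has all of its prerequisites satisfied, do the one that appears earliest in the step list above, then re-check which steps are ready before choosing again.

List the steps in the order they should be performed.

a, e and f have no prerequisites; a is listed earlier, so a is first.
e, f and g are all available; e is listed earlier → e.
f and g are both available; f is listed earlier → f.
d now also ready, so the ready set is {d, g}; d is listed earlier → d.
Ready: b and g. b is listed earlier → b.
Ready: c and g. c is listed earlier → c.
g needed a, now all done → g.

a, e, f, d, b, c, g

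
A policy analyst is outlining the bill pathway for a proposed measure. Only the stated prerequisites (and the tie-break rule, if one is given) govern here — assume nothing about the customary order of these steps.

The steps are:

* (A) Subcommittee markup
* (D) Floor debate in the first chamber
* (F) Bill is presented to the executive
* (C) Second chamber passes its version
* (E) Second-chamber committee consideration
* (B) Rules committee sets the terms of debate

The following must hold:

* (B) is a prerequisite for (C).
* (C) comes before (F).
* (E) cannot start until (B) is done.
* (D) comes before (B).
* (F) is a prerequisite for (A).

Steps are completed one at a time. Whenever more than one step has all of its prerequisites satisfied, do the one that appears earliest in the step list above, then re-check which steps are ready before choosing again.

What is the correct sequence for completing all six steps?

Only (D) has no prerequisites, so it is first.
(B) needed (D), now all done → (B).
Ready: (C) and (E). (C) is listed earlier → (C).
(F) now also ready, so the ready set is {(F), (E)}; (F) is listed earlier → (F).
(A) now also ready, so the ready set is {(A), (E)}; (A) is listed earlier → (A).
(E) is the only step now ready → (E).

(D), (B), (C), (F), (A), (E)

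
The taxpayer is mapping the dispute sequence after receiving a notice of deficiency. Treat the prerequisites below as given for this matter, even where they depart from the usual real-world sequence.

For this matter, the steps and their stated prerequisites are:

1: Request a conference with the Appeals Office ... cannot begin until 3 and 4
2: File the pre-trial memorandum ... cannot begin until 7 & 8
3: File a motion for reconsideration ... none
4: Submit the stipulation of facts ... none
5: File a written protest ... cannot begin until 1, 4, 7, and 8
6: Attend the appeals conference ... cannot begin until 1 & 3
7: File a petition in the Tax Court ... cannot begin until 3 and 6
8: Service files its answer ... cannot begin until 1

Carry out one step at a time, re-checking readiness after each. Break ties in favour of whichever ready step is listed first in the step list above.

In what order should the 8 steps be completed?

3, 4, 1, 6, 7, 8, 2, 5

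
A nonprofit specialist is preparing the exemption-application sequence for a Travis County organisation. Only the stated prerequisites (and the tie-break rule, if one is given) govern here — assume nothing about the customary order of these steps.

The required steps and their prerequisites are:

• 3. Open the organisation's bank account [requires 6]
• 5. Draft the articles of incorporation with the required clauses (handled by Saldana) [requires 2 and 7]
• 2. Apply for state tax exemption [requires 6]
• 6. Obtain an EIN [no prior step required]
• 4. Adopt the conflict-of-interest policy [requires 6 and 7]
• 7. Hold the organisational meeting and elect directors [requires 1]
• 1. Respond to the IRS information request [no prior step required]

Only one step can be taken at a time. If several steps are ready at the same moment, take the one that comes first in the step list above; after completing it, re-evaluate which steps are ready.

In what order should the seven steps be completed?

6, 3, 2, 1, 7, 5, 4

Nothing is required for 6 and 1. 6 is listed earlier → 6 first.
3 and 2 now also ready, so the ready set is {3, 2, 1}; 3 is listed earlier → 3.
Ready: 2 and 1. 2 is listed earlier → 2.
Next only 1 has its prerequisites met → 1.
7 needed 1, now all done → 7.
Now 5 and 4 have their prerequisites met. 5 is listed earlier, so 5 next.
That leaves 4 as the only ready step → 4.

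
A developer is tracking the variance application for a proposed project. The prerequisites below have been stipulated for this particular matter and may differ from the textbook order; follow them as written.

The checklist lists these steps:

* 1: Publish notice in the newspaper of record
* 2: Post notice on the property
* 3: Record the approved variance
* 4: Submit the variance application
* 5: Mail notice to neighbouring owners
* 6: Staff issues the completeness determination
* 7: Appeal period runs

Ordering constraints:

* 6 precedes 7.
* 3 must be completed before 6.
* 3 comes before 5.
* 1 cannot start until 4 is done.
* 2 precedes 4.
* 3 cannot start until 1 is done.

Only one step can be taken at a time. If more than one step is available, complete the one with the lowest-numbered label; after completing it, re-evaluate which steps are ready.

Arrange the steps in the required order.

2 is the only step with nothing outstanding, so it goes first.
That leaves 4 as the only ready step → 4.
1 needed 4, now all done → 1.
3 is the only step now ready → 3.
Ready: 5 and 6. 5 has the earlier label → 5.
6 needed 3, now all done → 6.
7 needed 6, now all done → 7.

2 → 4 → 1 → 3 → 5 → 6 → 7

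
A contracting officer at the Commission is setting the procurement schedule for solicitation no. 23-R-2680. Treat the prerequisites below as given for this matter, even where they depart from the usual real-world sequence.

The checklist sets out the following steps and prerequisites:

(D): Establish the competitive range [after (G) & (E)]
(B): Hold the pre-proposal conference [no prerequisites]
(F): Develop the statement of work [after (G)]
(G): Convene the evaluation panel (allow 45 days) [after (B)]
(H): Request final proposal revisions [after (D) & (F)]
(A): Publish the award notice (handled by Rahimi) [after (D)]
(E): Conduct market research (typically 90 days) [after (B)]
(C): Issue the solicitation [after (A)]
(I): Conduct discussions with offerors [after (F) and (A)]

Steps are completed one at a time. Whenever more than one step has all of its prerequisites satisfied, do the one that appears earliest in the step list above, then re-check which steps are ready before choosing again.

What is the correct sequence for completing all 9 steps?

(B) (G) (F) (E) (D) (H) (A) (C) (I)

Only (B) has no prerequisites, so it is first.
Ready: (G) and (E). (G) is listed earlier → (G).
(F) now also ready, so the ready set is {(F), (E)}; (F) is listed earlier → (F).
That leaves (E) as the only ready step → (E).
Next only (D) has its prerequisites met → (D).
(H) and (A) are both available; (H) is listed earlier → (H).
(A) is the only step now ready → (A).
(C) and (I) are both available; (C) is listed earlier → (C).
(I) needed (F) and (A), now all done → (I).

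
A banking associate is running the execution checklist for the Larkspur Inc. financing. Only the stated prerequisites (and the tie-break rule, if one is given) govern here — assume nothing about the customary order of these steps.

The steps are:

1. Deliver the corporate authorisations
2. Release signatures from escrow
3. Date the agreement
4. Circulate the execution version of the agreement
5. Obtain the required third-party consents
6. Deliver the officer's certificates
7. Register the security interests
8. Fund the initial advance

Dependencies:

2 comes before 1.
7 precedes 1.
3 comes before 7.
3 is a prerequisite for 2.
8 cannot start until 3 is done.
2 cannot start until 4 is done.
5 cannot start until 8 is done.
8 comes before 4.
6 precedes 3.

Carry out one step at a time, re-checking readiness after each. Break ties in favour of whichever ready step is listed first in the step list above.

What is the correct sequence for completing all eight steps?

6 is the only step with nothing outstanding, so it goes first.
That leaves 3 as the only ready step → 3.
7 and 8 are both available; 7 is listed earlier → 7.
8 is the only step now ready → 8.
Ready: 4 and 5. 4 is listed earlier → 4.
2 now also ready, so the ready set is {2, 5}; 2 is listed earlier → 2.
1 and 5 are both available; 1 is listed earlier → 1.
5 needed 8, now all done → 5.

6, 3, 7, 8, 4, 2, 1, 5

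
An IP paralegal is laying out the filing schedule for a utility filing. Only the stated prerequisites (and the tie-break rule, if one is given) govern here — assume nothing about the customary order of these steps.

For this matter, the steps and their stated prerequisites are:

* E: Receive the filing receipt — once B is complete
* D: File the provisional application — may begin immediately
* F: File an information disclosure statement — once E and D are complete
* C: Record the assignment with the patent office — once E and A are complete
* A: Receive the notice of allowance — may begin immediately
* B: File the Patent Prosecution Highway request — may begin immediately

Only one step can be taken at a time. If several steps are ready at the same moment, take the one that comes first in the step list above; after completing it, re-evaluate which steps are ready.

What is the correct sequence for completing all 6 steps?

D, A, B, E, F, C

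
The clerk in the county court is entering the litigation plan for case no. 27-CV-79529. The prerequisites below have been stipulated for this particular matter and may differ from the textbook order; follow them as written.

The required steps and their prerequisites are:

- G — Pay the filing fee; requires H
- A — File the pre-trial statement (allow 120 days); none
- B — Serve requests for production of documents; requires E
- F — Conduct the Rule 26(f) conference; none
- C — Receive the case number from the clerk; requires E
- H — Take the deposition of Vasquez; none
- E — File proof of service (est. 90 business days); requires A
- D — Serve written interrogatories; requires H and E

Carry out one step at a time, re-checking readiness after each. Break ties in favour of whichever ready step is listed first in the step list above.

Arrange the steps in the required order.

A, F and H have no prerequisites; A is listed earlier, so A is first.
Now F, H and E have their prerequisites met. F is listed earlier, so F next.
Ready: H and E. H is listed earlier → H.
G and E are both available; G is listed earlier → G.
That leaves E as the only ready step → E.
Ready: B, C and D. B is listed earlier → B.
Now C and D have their prerequisites met. C is listed earlier, so C next.
That leaves D as the only ready step → D.

A F H G E B C D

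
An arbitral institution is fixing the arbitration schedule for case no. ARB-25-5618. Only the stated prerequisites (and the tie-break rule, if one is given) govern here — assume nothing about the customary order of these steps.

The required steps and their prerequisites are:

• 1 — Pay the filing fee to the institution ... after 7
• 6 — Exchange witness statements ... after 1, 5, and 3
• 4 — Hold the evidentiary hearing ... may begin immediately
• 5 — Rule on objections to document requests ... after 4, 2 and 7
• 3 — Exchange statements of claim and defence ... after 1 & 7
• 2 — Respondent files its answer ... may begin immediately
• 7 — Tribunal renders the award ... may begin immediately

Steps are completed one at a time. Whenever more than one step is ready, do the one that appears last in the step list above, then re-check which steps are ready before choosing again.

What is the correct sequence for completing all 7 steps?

7 2 4 5 1 3 6

Nothing is required for 7, 2 and 4. 7 is listed later → 7 first.
1 now also ready, so the ready set is {2, 4, 1}; 2 is listed later → 2.
4 and 1 are both available; 4 is listed later → 4.
Ready: 5 and 1. 5 is listed later → 5.
1 needed 7, now all done → 1.
3 is the only step now ready → 3.
6 needed 3, 5 and 1, now all done → 6.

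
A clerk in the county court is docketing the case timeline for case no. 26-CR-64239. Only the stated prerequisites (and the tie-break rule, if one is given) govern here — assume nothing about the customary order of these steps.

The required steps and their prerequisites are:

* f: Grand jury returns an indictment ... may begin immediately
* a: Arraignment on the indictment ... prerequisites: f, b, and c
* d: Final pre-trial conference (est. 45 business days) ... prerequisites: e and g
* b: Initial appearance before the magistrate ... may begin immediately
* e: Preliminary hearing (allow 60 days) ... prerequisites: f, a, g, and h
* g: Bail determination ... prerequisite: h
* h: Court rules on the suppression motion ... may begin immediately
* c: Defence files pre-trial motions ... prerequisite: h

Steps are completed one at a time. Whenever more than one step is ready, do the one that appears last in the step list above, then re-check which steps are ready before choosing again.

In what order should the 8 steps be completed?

h, c, g, b, f, a, e, d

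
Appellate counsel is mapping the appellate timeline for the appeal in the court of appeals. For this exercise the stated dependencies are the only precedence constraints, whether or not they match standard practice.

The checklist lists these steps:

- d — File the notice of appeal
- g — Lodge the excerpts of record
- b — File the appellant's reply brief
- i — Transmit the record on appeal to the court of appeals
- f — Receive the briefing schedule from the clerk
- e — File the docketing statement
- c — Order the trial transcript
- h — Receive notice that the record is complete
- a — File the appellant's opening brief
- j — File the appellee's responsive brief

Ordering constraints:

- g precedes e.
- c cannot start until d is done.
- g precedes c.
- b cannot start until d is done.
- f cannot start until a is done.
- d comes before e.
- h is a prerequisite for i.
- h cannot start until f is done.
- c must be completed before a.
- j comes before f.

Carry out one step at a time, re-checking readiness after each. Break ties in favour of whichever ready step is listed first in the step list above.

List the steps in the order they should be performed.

d, g and j have no prerequisites; d is listed earlier, so d is first.
b now also ready, so the ready set is {g, b, j}; g is listed earlier → g.
e and c now also ready, so the ready set is {b, e, c, j}; b is listed earlier → b.
Ready: e, c and j. e is listed earlier → e.
Now c and j have their prerequisites met. c is listed earlier, so c next.
a now also ready, so the ready set is {a, j}; a is listed earlier → a.
j is the only step now ready → j.
f needed a and j, now all done → f.
h is the only step now ready → h.
Next only i has its prerequisites met → i.

d, g, b, e, c, a, j, f, h, i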